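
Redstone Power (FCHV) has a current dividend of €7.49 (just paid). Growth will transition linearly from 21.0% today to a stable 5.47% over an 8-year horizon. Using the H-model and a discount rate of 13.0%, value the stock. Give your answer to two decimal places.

€166.70

H-model: P₀ = D₀[(1+g_L) + H(g_S−g_L)]/(r−g_L), with H = 8/2 = 4.
P₀ = 7.49 × [(1+0.0547) + 4×(0.21−0.0547)] / (0.13−0.0547)
   = 7.49 × 1.6759 / 0.0753 = 166.6997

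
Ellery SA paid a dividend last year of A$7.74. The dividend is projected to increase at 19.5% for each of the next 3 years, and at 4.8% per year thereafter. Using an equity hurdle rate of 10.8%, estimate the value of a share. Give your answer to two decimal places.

Two-stage DDM. Project D₁…D_3 at 0.195, terminal growth 0.048, discount at r = 0.108.
D_1 = 9.2493
D_2 = 11.0529
D_3 = 13.2082
Terminal value at t=3: TV = D_4/(r−g) = 13.8422/(0.108−0.048) = 230.7038
P₀ = 9.2493/(1+0.108)^1 + 11.0529/(1+0.108)^2 + 13.2082/(1+0.108)^3 + 230.7038/(1+0.108)^3 = 196.6648

A$196.66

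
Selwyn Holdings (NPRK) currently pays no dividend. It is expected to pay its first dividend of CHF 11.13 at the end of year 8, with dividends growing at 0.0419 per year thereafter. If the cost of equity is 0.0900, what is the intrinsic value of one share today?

CHF 126.58

Deferred-dividend DDM. At t=7 the remaining stream is a growing perpetuity with first payment D_8 = 11.13.
V_7 = D_8/(r−g) = 11.13/(0.09−0.0419) = 231.3929
P₀ = V_7/(1+r)^7 = 231.3929/(1+0.09)^7 = 126.5799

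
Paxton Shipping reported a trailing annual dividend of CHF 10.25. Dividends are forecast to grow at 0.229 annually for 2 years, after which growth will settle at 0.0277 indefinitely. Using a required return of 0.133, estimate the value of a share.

Two-stage DDM. Project D₁…D_2 at 0.229, terminal growth 0.0277, discount at r = 0.133.
D_1 = 12.5973
D_2 = 15.4820
Terminal value at t=2: TV = D_3/(r−g) = 15.9109/(0.133−0.0277) = 151.1004
P₀ = 12.5973/(1+0.133)^1 + 15.4820/(1+0.133)^2 + 151.1004/(1+0.133)^2 = 140.8870

CHF 140.89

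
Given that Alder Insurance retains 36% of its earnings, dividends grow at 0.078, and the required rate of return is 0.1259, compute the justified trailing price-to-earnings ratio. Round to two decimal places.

Payout ratio b = 1 − 0.36 = 0.64.
Justified trailing P/E = b(1+g)/(r−g) = 0.64×(1+0.078)/(0.1259−0.078) = 14.4033

14.40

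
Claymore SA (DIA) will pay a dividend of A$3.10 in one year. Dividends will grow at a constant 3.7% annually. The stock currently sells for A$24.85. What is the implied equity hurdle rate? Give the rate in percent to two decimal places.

16.17%

Rearranging the constant-growth DDM: r = D₁/P₀ + g.
r = 3.1000 / 24.85 + 0.037 = 0.12475 + 0.037 = 0.16175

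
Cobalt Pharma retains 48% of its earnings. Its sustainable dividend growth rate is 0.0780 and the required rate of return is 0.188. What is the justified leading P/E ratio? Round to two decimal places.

Payout ratio b = 1 − 0.48 = 0.52.
Justified leading P/E = b/(r−g) = 0.52/(0.188−0.078) = 4.7273

4.73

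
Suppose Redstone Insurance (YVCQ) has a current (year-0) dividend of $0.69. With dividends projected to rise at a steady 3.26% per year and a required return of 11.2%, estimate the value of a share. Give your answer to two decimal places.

Gordon growth model: P₀ = D₁/(r − g). D₁ = 0.69 × (1 + 0.0326) = 0.7125.
P₀ = 0.7125 / (0.112 − 0.0326) = 0.7125 / 0.0794 = 8.9735

$8.97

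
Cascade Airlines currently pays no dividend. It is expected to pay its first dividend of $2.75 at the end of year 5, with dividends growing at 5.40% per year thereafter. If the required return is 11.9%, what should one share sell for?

$26.98

Deferred-dividend DDM. At t=4 the remaining stream is a growing perpetuity with first payment D_5 = 2.75.
V_4 = D_5/(r−g) = 2.75/(0.119−0.054) = 42.3077
P₀ = V_4/(1+r)^4 = 42.3077/(1+0.119)^4 = 26.9835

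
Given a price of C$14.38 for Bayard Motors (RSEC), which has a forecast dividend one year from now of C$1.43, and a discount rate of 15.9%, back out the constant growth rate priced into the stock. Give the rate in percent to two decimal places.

From P₀ = D₁/(r − g), the implied growth is g = r − D₁/P₀.
g = 0.159 − 1.43/14.38 = 0.159 − 0.09944 = 0.05956

5.96%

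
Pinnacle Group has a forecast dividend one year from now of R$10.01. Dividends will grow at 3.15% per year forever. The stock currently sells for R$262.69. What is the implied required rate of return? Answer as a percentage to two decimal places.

6.96%

Rearranging the constant-growth DDM: r = D₁/P₀ + g.
r = 10.0100 / 262.69 + 0.0315 = 0.03811 + 0.0315 = 0.06961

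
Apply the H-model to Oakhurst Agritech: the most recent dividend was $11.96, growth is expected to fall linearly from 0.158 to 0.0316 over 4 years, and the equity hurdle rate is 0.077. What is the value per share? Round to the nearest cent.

H-model: P₀ = D₀[(1+g_L) + H(g_S−g_L)]/(r−g_L), with H = 4/2 = 2.
P₀ = 11.96 × [(1+0.0316) + 2×(0.158−0.0316)] / (0.077−0.0316)
   = 11.96 × 1.2844 / 0.0454 = 338.3574

$338.36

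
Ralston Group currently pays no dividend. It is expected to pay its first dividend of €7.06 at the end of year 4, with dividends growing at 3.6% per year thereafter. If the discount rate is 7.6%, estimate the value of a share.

€141.68

Deferred-dividend DDM. At t=3 the remaining stream is a growing perpetuity with first payment D_4 = 7.06.
V_3 = D_4/(r−g) = 7.06/(0.076−0.036) = 176.5000
P₀ = V_3/(1+r)^3 = 176.5000/(1+0.076)^3 = 141.6798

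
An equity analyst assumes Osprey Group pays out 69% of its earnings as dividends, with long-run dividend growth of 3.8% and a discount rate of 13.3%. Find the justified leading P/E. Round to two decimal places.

7.26

Justified leading P/E = b/(r−g) = 0.69/(0.133−0.038) = 7.2632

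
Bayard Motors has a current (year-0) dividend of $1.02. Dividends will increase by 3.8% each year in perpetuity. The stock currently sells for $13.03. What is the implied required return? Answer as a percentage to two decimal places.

11.93%

Rearranging the constant-growth DDM: r = D₁/P₀ + g.
D₁ = 1.02 × (1 + 0.038) = 1.0588.
r = 1.0588 / 13.03 + 0.038 = 0.08126 + 0.038 = 0.11926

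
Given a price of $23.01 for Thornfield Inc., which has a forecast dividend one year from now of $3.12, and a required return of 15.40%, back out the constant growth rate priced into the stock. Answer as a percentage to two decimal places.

1.84%

From P₀ = D₁/(r − g), the implied growth is g = r − D₁/P₀.
g = 0.154 − 3.12/23.01 = 0.154 − 0.13559 = 0.01841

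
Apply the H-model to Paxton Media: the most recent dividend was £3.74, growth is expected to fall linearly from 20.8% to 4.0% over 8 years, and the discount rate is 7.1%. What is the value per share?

£206.54

H-model: P₀ = D₀[(1+g_L) + H(g_S−g_L)]/(r−g_L), with H = 8/2 = 4.
P₀ = 3.74 × [(1+0.04) + 4×(0.208−0.04)] / (0.071−0.04)
   = 3.74 × 1.7120 / 0.031 = 206.5445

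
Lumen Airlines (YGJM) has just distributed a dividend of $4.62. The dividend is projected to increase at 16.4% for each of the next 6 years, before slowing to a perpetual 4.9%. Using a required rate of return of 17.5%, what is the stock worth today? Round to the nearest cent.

Two-stage DDM. Project D₁…D_6 at 0.164, terminal growth 0.049, discount at r = 0.175.
D_1 = 5.3777
D_2 = 6.2596
D_3 = 7.2862
D_4 = 8.4811
D_5 = 9.8720
D_6 = 11.4911
Terminal value at t=6: TV = D_7/(r−g) = 12.0541/(0.175−0.049) = 95.6676
P₀ = 5.3777/(1+0.175)^1 + 6.2596/(1+0.175)^2 + 7.2862/(1+0.175)^3 + 8.4811/(1+0.175)^4 + 9.8720/(1+0.175)^5 + 11.4911/(1+0.175)^6 + 95.6676/(1+0.175)^6 = 63.1785

$63.18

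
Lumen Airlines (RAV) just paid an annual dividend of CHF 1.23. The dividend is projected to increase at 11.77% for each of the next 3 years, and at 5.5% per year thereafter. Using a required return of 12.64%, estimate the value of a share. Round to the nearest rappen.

CHF 21.39

Two-stage DDM. Project D₁…D_3 at 0.1177, terminal growth 0.055, discount at r = 0.1264.
D_1 = 1.3748
D_2 = 1.5366
D_3 = 1.7174
Terminal value at t=3: TV = D_4/(r−g) = 1.8119/(0.1264−0.055) = 25.3767
P₀ = 1.3748/(1+0.1264)^1 + 1.5366/(1+0.1264)^2 + 1.7174/(1+0.1264)^3 + 25.3767/(1+0.1264)^3 = 21.3898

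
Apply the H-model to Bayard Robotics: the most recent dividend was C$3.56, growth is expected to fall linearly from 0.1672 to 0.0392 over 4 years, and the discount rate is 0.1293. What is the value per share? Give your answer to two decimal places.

C$51.18

H-model: P₀ = D₀[(1+g_L) + H(g_S−g_L)]/(r−g_L), with H = 4/2 = 2.
P₀ = 3.56 × [(1+0.0392) + 2×(0.1672−0.0392)] / (0.1293−0.0392)
   = 3.56 × 1.2952 / 0.0901 = 51.1755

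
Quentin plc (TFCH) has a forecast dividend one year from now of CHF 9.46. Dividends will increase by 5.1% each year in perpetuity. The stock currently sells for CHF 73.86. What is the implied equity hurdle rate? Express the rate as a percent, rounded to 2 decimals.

17.91%

Rearranging the constant-growth DDM: r = D₁/P₀ + g.
r = 9.4600 / 73.86 + 0.051 = 0.12808 + 0.051 = 0.17908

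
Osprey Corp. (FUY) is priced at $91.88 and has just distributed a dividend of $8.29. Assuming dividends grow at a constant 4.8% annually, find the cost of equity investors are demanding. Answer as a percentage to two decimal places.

Rearranging the constant-growth DDM: r = D₁/P₀ + g.
D₁ = 8.29 × (1 + 0.048) = 8.6879.
r = 8.6879 / 91.88 + 0.048 = 0.09456 + 0.048 = 0.14256

14.26%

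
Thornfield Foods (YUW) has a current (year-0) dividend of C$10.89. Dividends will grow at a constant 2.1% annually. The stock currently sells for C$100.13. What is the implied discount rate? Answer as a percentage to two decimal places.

Rearranging the constant-growth DDM: r = D₁/P₀ + g.
D₁ = 10.89 × (1 + 0.021) = 11.1187.
r = 11.1187 / 100.13 + 0.021 = 0.11104 + 0.021 = 0.13204

13.20%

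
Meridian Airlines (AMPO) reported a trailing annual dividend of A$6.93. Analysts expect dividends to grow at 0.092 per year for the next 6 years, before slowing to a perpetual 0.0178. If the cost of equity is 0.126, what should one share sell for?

Two-stage DDM. Project D₁…D_6 at 0.092, terminal growth 0.0178, discount at r = 0.126.
D_1 = 7.5676
D_2 = 8.2638
D_3 = 9.0240
D_4 = 9.8543
D_5 = 10.7608
D_6 = 11.7508
Terminal value at t=6: TV = D_7/(r−g) = 11.9600/(0.126−0.0178) = 110.5361
P₀ = 7.5676/(1+0.126)^1 + 8.2638/(1+0.126)^2 + 9.0240/(1+0.126)^3 + 9.8543/(1+0.126)^4 + 10.7608/(1+0.126)^5 + 11.7508/(1+0.126)^6 + 110.5361/(1+0.126)^6 = 91.6345

A$91.63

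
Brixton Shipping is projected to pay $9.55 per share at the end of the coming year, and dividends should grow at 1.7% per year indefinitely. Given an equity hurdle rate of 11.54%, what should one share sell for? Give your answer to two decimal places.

Gordon growth model: P₀ = D₁/(r − g), with D₁ = 9.55 given directly.
P₀ = 9.5500 / (0.1154 − 0.017) = 9.5500 / 0.0984 = 97.0528

$97.05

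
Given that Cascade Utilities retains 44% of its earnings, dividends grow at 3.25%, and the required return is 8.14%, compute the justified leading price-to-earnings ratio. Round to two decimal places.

Payout ratio b = 1 − 0.44 = 0.56.
Justified leading P/E = b/(r−g) = 0.56/(0.0814−0.0325) = 11.4519

11.45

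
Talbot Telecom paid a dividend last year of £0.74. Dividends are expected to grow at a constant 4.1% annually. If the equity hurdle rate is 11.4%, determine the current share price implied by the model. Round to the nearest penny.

Gordon growth model: P₀ = D₁/(r − g). D₁ = 0.74 × (1 + 0.041) = 0.7703.
P₀ = 0.7703 / (0.114 − 0.041) = 0.7703 / 0.073 = 10.5526

£10.55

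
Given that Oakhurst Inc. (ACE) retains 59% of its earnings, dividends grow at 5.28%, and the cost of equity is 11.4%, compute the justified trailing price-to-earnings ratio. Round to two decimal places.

Payout ratio b = 1 − 0.59 = 0.41.
Justified trailing P/E = b(1+g)/(r−g) = 0.41×(1+0.0528)/(0.114−0.0528) = 7.0531

7.05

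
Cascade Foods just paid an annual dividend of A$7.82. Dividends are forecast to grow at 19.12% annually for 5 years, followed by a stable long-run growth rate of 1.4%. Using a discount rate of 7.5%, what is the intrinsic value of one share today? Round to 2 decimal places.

A$270.93

Two-stage DDM. Project D₁…D_5 at 0.1912, terminal growth 0.014, discount at r = 0.075.
D_1 = 9.3152
D_2 = 11.0962
D_3 = 13.2178
D_4 = 15.7451
D_5 = 18.7556
Terminal value at t=5: TV = D_6/(r−g) = 19.0181/(0.075−0.014) = 311.7729
P₀ = 9.3152/(1+0.075)^1 + 11.0962/(1+0.075)^2 + 13.2178/(1+0.075)^3 + 15.7451/(1+0.075)^4 + 18.7556/(1+0.075)^5 + 311.7729/(1+0.075)^5 = 270.9294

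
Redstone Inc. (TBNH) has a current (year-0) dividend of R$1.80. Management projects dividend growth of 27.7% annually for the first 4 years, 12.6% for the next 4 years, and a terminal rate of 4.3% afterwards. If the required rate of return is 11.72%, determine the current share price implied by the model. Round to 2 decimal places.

Three-stage DDM. Project D₁…D_8; terminal Gordon value at t=8 with g = 0.043; discount at r = 0.1172.
D_1 = 2.2986
D_2 = 2.9353
D_3 = 3.7484
D_4 = 4.7867
D_5 = 5.3898
D_6 = 6.0689
D_7 = 6.8336
D_8 = 7.6947
TV_8 = 8.0255/(0.1172−0.043) = 108.1608
P₀ = Σ Dₜ/(1+r)ᵗ + TV_8/(1+r)^8 = 67.2725

R$67.27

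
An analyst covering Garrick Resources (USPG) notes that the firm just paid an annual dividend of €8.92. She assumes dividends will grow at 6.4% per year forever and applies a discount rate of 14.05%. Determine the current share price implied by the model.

€124.06

Gordon growth model: P₀ = D₁/(r − g). D₁ = 8.92 × (1 + 0.064) = 9.4909.
P₀ = 9.4909 / (0.1405 − 0.064) = 9.4909 / 0.0765 = 124.0638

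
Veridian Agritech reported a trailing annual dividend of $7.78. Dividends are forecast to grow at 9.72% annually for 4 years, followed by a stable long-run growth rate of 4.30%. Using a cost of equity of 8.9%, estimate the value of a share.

Two-stage DDM. Project D₁…D_4 at 0.0972, terminal growth 0.043, discount at r = 0.089.
D_1 = 8.5362
D_2 = 9.3659
D_3 = 10.2763
D_4 = 11.2752
Terminal value at t=4: TV = D_5/(r−g) = 11.7600/(0.089−0.043) = 255.6520
P₀ = 8.5362/(1+0.089)^1 + 9.3659/(1+0.089)^2 + 10.2763/(1+0.089)^3 + 11.2752/(1+0.089)^4 + 255.6520/(1+0.089)^4 = 213.4868

$213.49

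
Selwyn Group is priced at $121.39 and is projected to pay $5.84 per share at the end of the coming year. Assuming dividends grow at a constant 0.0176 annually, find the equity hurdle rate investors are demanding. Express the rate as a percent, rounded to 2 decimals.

Rearranging the constant-growth DDM: r = D₁/P₀ + g.
r = 5.8400 / 121.39 + 0.0176 = 0.04811 + 0.0176 = 0.06571

6.57%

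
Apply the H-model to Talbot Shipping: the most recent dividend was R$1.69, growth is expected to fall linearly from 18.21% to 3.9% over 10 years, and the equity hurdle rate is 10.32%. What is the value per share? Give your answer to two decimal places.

H-model: P₀ = D₀[(1+g_L) + H(g_S−g_L)]/(r−g_L), with H = 10/2 = 5.
P₀ = 1.69 × [(1+0.039) + 5×(0.1821−0.039)] / (0.1032−0.039)
   = 1.69 × 1.7545 / 0.0642 = 46.1854

R$46.19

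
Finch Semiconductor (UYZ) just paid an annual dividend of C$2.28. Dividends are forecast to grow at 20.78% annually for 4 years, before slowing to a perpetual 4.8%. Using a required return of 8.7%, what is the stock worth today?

Two-stage DDM. Project D₁…D_4 at 0.2078, terminal growth 0.048, discount at r = 0.087.
D_1 = 2.7538
D_2 = 3.3260
D_3 = 4.0172
D_4 = 4.8519
Terminal value at t=4: TV = D_5/(r−g) = 5.0848/(0.087−0.048) = 130.3802
P₀ = 2.7538/(1+0.087)^1 + 3.3260/(1+0.087)^2 + 4.0172/(1+0.087)^3 + 4.8519/(1+0.087)^4 + 130.3802/(1+0.087)^4 = 105.3399

C$105.34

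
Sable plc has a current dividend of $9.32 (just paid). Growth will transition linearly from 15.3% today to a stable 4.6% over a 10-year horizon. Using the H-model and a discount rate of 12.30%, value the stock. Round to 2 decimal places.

$191.36

H-model: P₀ = D₀[(1+g_L) + H(g_S−g_L)]/(r−g_L), with H = 10/2 = 5.
P₀ = 9.32 × [(1+0.046) + 5×(0.153−0.046)] / (0.123−0.046)
   = 9.32 × 1.5810 / 0.077 = 191.3626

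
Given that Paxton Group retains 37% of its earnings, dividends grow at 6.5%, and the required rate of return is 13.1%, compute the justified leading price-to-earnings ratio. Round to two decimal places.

9.55

Payout ratio b = 1 − 0.37 = 0.63.
Justified leading P/E = b/(r−g) = 0.63/(0.131−0.065) = 9.5455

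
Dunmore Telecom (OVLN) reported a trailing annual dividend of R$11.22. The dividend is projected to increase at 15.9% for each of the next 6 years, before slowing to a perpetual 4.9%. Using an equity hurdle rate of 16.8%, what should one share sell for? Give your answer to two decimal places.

R$159.95

Two-stage DDM. Project D₁…D_6 at 0.159, terminal growth 0.049, discount at r = 0.168.
D_1 = 13.0040
D_2 = 15.0716
D_3 = 17.4680
D_4 = 20.2454
D_5 = 23.4644
D_6 = 27.1953
Terminal value at t=6: TV = D_7/(r−g) = 28.5278/(0.168−0.049) = 239.7298
P₀ = 13.0040/(1+0.168)^1 + 15.0716/(1+0.168)^2 + 17.4680/(1+0.168)^3 + 20.2454/(1+0.168)^4 + 23.4644/(1+0.168)^5 + 27.1953/(1+0.168)^6 + 239.7298/(1+0.168)^6 = 159.9478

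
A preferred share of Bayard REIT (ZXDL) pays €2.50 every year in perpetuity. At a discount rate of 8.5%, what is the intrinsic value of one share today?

€29.41

Zero-growth DDM (perpetuity): P₀ = D/r = 2.50 / 0.085 = 29.4118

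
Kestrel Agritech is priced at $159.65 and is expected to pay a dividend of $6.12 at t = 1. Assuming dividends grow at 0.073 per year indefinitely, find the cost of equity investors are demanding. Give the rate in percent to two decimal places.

11.13%

Rearranging the constant-growth DDM: r = D₁/P₀ + g.
r = 6.1200 / 159.65 + 0.073 = 0.03833 + 0.073 = 0.11133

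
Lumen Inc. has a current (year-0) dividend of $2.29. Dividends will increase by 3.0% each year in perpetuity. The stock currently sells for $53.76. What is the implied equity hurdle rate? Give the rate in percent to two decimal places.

Rearranging the constant-growth DDM: r = D₁/P₀ + g.
D₁ = 2.29 × (1 + 0.03) = 2.3587.
r = 2.3587 / 53.76 + 0.03 = 0.04387 + 0.03 = 0.07387

7.39%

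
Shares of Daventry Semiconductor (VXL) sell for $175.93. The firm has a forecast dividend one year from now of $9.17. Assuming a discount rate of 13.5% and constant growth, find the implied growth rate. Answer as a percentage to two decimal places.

From P₀ = D₁/(r − g), the implied growth is g = r − D₁/P₀.
g = 0.135 − 9.17/175.93 = 0.135 − 0.05212 = 0.08288

8.29%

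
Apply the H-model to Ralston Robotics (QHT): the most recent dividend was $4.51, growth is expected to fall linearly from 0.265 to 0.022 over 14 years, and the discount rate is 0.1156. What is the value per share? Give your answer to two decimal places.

H-model: P₀ = D₀[(1+g_L) + H(g_S−g_L)]/(r−g_L), with H = 14/2 = 7.
P₀ = 4.51 × [(1+0.022) + 7×(0.265−0.022)] / (0.1156−0.022)
   = 4.51 × 2.7230 / 0.0936 = 131.2044

$131.20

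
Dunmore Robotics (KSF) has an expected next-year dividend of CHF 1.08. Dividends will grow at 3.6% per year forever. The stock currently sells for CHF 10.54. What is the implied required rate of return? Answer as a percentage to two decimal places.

Rearranging the constant-growth DDM: r = D₁/P₀ + g.
r = 1.0800 / 10.54 + 0.036 = 0.10247 + 0.036 = 0.13847

13.85%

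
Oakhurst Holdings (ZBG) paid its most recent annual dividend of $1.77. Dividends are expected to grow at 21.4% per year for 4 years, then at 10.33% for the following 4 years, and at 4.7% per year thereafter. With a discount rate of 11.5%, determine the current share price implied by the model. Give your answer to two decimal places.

Three-stage DDM. Project D₁…D_8; terminal Gordon value at t=8 with g = 0.047; discount at r = 0.115.
D_1 = 2.1488
D_2 = 2.6086
D_3 = 3.1669
D_4 = 3.8446
D_5 = 4.2417
D_6 = 4.6799
D_7 = 5.1633
D_8 = 5.6967
TV_8 = 5.9644/(0.115−0.047) = 87.7123
P₀ = Σ Dₜ/(1+r)ᵗ + TV_8/(1+r)^8 = 55.2053

$55.21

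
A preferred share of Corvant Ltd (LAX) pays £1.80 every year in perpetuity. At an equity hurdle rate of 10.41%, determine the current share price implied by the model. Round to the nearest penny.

£17.29

Zero-growth DDM (perpetuity): P₀ = D/r = 1.80 / 0.1041 = 17.2911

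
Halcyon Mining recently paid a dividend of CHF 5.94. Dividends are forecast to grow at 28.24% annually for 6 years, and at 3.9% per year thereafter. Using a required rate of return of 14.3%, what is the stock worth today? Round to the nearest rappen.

CHF 172.72

Two-stage DDM. Project D₁…D_6 at 0.2824, terminal growth 0.039, discount at r = 0.143.
D_1 = 7.6175
D_2 = 9.7686
D_3 = 12.5273
D_4 = 16.0650
D_5 = 20.6017
D_6 = 26.4197
Terminal value at t=6: TV = D_7/(r−g) = 27.4500/(0.143−0.039) = 263.9427
P₀ = 7.6175/(1+0.143)^1 + 9.7686/(1+0.143)^2 + 12.5273/(1+0.143)^3 + 16.0650/(1+0.143)^4 + 20.6017/(1+0.143)^5 + 26.4197/(1+0.143)^6 + 263.9427/(1+0.143)^6 = 172.7189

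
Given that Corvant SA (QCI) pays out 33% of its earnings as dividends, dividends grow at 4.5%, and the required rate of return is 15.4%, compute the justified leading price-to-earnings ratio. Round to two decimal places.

Justified leading P/E = b/(r−g) = 0.33/(0.154−0.045) = 3.0275

3.03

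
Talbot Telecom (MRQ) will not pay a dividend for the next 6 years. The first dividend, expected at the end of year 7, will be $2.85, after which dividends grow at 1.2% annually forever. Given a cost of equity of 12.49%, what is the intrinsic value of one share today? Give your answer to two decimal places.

Deferred-dividend DDM. At t=6 the remaining stream is a growing perpetuity with first payment D_7 = 2.85.
V_6 = D_7/(r−g) = 2.85/(0.1249−0.012) = 25.2436
P₀ = V_6/(1+r)^6 = 25.2436/(1+0.1249)^6 = 12.4585

$12.46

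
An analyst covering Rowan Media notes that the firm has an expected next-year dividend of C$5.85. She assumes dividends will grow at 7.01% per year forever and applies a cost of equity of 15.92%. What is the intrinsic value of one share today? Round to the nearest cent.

C$65.66

Gordon growth model: P₀ = D₁/(r − g), with D₁ = 5.85 given directly.
P₀ = 5.8500 / (0.1592 − 0.0701) = 5.8500 / 0.0891 = 65.6566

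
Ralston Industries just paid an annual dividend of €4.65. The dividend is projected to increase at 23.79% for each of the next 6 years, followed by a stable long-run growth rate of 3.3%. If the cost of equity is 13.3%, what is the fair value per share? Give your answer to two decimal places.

Two-stage DDM. Project D₁…D_6 at 0.2379, terminal growth 0.033, discount at r = 0.133.
D_1 = 5.7562
D_2 = 7.1256
D_3 = 8.8208
D_4 = 10.9193
D_5 = 13.5170
D_6 = 16.7327
Terminal value at t=6: TV = D_7/(r−g) = 17.2849/(0.133−0.033) = 172.8489
P₀ = 5.7562/(1+0.133)^1 + 7.1256/(1+0.133)^2 + 8.8208/(1+0.133)^3 + 10.9193/(1+0.133)^4 + 13.5170/(1+0.133)^5 + 16.7327/(1+0.133)^6 + 172.8489/(1+0.133)^6 = 120.1850

€120.18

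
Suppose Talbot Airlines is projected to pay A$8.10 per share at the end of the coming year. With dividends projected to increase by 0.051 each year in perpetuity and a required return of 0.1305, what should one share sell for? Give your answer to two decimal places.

Gordon growth model: P₀ = D₁/(r − g), with D₁ = 8.10 given directly.
P₀ = 8.1000 / (0.1305 − 0.051) = 8.1000 / 0.0795 = 101.8868

A$101.89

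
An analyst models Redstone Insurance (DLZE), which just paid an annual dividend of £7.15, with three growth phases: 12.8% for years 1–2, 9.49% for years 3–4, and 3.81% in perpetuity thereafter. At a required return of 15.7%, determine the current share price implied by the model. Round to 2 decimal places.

£79.42

Three-stage DDM. Project D₁…D_4; terminal Gordon value at t=4 with g = 0.0381; discount at r = 0.157.
D_1 = 8.0652
D_2 = 9.0975
D_3 = 9.9609
D_4 = 10.9062
TV_4 = 11.3217/(0.157−0.0381) = 95.2205
P₀ = Σ Dₜ/(1+r)ᵗ + TV_4/(1+r)^4 = 79.4213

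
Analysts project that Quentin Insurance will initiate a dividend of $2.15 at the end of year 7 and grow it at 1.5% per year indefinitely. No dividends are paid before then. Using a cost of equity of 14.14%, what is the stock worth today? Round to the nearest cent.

Deferred-dividend DDM. At t=6 the remaining stream is a growing perpetuity with first payment D_7 = 2.15.
V_6 = D_7/(r−g) = 2.15/(0.1414−0.015) = 17.0095
P₀ = V_6/(1+r)^6 = 17.0095/(1+0.1414)^6 = 7.6924

$7.69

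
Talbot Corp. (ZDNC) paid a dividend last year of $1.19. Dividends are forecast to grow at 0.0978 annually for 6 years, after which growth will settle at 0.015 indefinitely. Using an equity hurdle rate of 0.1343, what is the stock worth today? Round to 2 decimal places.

Two-stage DDM. Project D₁…D_6 at 0.0978, terminal growth 0.015, discount at r = 0.1343.
D_1 = 1.3064
D_2 = 1.4341
D_3 = 1.5744
D_4 = 1.7284
D_5 = 1.8974
D_6 = 2.0830
Terminal value at t=6: TV = D_7/(r−g) = 2.1142/(0.1343−0.015) = 17.7220
P₀ = 1.3064/(1+0.1343)^1 + 1.4341/(1+0.1343)^2 + 1.5744/(1+0.1343)^3 + 1.7284/(1+0.1343)^4 + 1.8974/(1+0.1343)^5 + 2.0830/(1+0.1343)^6 + 17.7220/(1+0.1343)^6 = 14.6980

$14.70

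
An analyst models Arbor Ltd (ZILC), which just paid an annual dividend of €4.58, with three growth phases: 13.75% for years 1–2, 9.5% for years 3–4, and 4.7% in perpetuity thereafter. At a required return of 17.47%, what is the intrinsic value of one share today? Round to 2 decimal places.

Three-stage DDM. Project D₁…D_4; terminal Gordon value at t=4 with g = 0.047; discount at r = 0.1747.
D_1 = 5.2097
D_2 = 5.9261
D_3 = 6.4891
D_4 = 7.1055
TV_4 = 7.4395/(0.1747−0.047) = 58.2576
P₀ = Σ Dₜ/(1+r)ᵗ + TV_4/(1+r)^4 = 47.0587

€47.06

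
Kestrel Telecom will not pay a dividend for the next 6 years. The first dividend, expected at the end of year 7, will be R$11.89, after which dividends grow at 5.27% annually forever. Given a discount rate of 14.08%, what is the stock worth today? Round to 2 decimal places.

R$61.23

Deferred-dividend DDM. At t=6 the remaining stream is a growing perpetuity with first payment D_7 = 11.89.
V_6 = D_7/(r−g) = 11.89/(0.1408−0.0527) = 134.9603
P₀ = V_6/(1+r)^6 = 134.9603/(1+0.1408)^6 = 61.2278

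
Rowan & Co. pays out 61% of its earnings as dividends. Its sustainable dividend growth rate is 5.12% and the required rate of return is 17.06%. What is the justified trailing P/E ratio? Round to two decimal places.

5.37

Justified trailing P/E = b(1+g)/(r−g) = 0.61×(1+0.0512)/(0.1706−0.0512) = 5.3705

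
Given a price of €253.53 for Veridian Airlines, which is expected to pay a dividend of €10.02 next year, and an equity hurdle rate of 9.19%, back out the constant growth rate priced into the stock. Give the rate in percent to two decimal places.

5.24%

From P₀ = D₁/(r − g), the implied growth is g = r − D₁/P₀.
g = 0.0919 − 10.02/253.53 = 0.0919 − 0.03952 = 0.05238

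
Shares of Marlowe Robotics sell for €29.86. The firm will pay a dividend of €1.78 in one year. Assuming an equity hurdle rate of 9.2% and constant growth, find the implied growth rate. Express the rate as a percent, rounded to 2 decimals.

3.24%

From P₀ = D₁/(r − g), the implied growth is g = r − D₁/P₀.
g = 0.092 − 1.78/29.86 = 0.092 − 0.05961 = 0.03239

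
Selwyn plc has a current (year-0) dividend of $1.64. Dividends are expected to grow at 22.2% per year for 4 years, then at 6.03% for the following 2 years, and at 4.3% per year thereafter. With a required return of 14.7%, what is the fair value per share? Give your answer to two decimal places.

Three-stage DDM. Project D₁…D_6; terminal Gordon value at t=6 with g = 0.043; discount at r = 0.147.
D_1 = 2.0041
D_2 = 2.4490
D_3 = 2.9927
D_4 = 3.6570
D_5 = 3.8776
D_6 = 4.1114
TV_6 = 4.2882/(0.147−0.043) = 41.2323
P₀ = Σ Dₜ/(1+r)ᵗ + TV_6/(1+r)^6 = 29.5709

$29.57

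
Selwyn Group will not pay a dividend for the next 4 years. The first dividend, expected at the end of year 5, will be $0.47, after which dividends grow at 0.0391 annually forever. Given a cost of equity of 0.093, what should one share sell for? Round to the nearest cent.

Deferred-dividend DDM. At t=4 the remaining stream is a growing perpetuity with first payment D_5 = 0.47.
V_4 = D_5/(r−g) = 0.47/(0.093−0.0391) = 8.7199
P₀ = V_4/(1+r)^4 = 8.7199/(1+0.093)^4 = 6.1098

$6.11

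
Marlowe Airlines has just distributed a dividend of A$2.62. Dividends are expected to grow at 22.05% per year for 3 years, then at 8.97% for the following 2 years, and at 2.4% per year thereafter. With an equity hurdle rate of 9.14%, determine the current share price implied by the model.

Three-stage DDM. Project D₁…D_5; terminal Gordon value at t=5 with g = 0.024; discount at r = 0.0914.
D_1 = 3.1977
D_2 = 3.9028
D_3 = 4.7634
D_4 = 5.1906
D_5 = 5.6562
TV_5 = 5.7920/(0.0914−0.024) = 85.9347
P₀ = Σ Dₜ/(1+r)ᵗ + TV_5/(1+r)^5 = 72.6758

A$72.68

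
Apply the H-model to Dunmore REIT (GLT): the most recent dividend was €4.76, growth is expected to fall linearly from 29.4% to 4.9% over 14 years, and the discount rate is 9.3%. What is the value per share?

H-model: P₀ = D₀[(1+g_L) + H(g_S−g_L)]/(r−g_L), with H = 14/2 = 7.
P₀ = 4.76 × [(1+0.049) + 7×(0.294−0.049)] / (0.093−0.049)
   = 4.76 × 2.7640 / 0.044 = 299.0145

€299.01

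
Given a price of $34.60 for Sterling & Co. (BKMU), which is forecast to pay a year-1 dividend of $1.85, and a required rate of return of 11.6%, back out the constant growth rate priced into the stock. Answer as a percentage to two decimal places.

6.25%

From P₀ = D₁/(r − g), the implied growth is g = r − D₁/P₀.
g = 0.116 − 1.85/34.60 = 0.116 − 0.05347 = 0.06253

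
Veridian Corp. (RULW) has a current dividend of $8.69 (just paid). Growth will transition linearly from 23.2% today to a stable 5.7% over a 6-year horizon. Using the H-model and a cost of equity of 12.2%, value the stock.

H-model: P₀ = D₀[(1+g_L) + H(g_S−g_L)]/(r−g_L), with H = 6/2 = 3.
P₀ = 8.69 × [(1+0.057) + 3×(0.232−0.057)] / (0.122−0.057)
   = 8.69 × 1.5820 / 0.065 = 211.5012

$211.50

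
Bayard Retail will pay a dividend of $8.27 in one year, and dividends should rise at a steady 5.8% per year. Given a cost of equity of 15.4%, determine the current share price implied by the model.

$86.15

Gordon growth model: P₀ = D₁/(r − g), with D₁ = 8.27 given directly.
P₀ = 8.2700 / (0.154 − 0.058) = 8.2700 / 0.096 = 86.1458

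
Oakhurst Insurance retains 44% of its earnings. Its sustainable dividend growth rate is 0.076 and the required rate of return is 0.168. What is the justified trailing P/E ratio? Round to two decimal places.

Payout ratio b = 1 − 0.44 = 0.56.
Justified trailing P/E = b(1+g)/(r−g) = 0.56×(1+0.076)/(0.168−0.076) = 6.5496

6.55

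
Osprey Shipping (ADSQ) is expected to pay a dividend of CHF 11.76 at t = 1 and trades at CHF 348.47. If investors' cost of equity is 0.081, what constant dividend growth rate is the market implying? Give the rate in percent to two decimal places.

From P₀ = D₁/(r − g), the implied growth is g = r − D₁/P₀.
g = 0.081 − 11.76/348.47 = 0.081 − 0.03375 = 0.04725

4.73%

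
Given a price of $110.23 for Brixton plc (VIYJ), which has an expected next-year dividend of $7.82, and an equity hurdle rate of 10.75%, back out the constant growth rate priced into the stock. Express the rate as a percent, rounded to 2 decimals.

3.66%

From P₀ = D₁/(r − g), the implied growth is g = r − D₁/P₀.
g = 0.1075 − 7.82/110.23 = 0.1075 − 0.07094 = 0.03656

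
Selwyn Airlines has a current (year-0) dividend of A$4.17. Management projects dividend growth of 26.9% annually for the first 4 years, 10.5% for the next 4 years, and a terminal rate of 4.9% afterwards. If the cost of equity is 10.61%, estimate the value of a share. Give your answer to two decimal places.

A$184.82

Three-stage DDM. Project D₁…D_8; terminal Gordon value at t=8 with g = 0.049; discount at r = 0.1061.
D_1 = 5.2917
D_2 = 6.7152
D_3 = 8.5216
D_4 = 10.8139
D_5 = 11.9494
D_6 = 13.2040
D_7 = 14.5905
D_8 = 16.1225
TV_8 = 16.9125/(0.1061−0.049) = 296.1904
P₀ = Σ Dₜ/(1+r)ᵗ + TV_8/(1+r)^8 = 184.8157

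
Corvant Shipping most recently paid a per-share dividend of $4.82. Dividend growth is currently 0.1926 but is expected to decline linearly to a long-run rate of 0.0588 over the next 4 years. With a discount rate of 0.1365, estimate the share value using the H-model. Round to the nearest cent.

H-model: P₀ = D₀[(1+g_L) + H(g_S−g_L)]/(r−g_L), with H = 4/2 = 2.
P₀ = 4.82 × [(1+0.0588) + 2×(0.1926−0.0588)] / (0.1365−0.0588)
   = 4.82 × 1.3264 / 0.0777 = 82.2812

$82.28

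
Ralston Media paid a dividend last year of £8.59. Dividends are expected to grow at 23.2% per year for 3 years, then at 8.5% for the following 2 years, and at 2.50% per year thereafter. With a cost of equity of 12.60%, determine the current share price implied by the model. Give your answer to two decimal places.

Three-stage DDM. Project D₁…D_5; terminal Gordon value at t=5 with g = 0.025; discount at r = 0.126.
D_1 = 10.5829
D_2 = 13.0381
D_3 = 16.0629
D_4 = 17.4283
D_5 = 18.9097
TV_5 = 19.3824/(0.126−0.025) = 191.9054
P₀ = Σ Dₜ/(1+r)ᵗ + TV_5/(1+r)^5 = 158.2442

£158.24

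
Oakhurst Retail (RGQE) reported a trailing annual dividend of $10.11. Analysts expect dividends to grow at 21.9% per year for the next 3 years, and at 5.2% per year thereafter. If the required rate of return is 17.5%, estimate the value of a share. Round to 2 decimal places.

$129.21

Two-stage DDM. Project D₁…D_3 at 0.219, terminal growth 0.052, discount at r = 0.175.
D_1 = 12.3241
D_2 = 15.0231
D_3 = 18.3131
Terminal value at t=3: TV = D_4/(r−g) = 19.2654/(0.175−0.052) = 156.6293
P₀ = 12.3241/(1+0.175)^1 + 15.0231/(1+0.175)^2 + 18.3131/(1+0.175)^3 + 156.6293/(1+0.175)^3 = 129.2103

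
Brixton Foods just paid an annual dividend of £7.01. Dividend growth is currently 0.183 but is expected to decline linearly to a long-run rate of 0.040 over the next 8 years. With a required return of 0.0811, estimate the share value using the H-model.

H-model: P₀ = D₀[(1+g_L) + H(g_S−g_L)]/(r−g_L), with H = 8/2 = 4.
P₀ = 7.01 × [(1+0.04) + 4×(0.183−0.04)] / (0.0811−0.04)
   = 7.01 × 1.6120 / 0.0411 = 274.9421

£274.94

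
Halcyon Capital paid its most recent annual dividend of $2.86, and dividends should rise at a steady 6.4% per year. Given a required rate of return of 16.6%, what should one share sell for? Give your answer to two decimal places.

$29.83

Gordon growth model: P₀ = D₁/(r − g). D₁ = 2.86 × (1 + 0.064) = 3.0430.
P₀ = 3.0430 / (0.166 − 0.064) = 3.0430 / 0.102 = 29.8337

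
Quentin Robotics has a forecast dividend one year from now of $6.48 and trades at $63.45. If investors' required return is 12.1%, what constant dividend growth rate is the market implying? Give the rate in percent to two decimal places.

1.89%

From P₀ = D₁/(r − g), the implied growth is g = r − D₁/P₀.
g = 0.121 − 6.48/63.45 = 0.121 − 0.10213 = 0.01887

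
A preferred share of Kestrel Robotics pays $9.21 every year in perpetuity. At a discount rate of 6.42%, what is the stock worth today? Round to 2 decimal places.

Zero-growth DDM (perpetuity): P₀ = D/r = 9.21 / 0.0642 = 143.4579

$143.46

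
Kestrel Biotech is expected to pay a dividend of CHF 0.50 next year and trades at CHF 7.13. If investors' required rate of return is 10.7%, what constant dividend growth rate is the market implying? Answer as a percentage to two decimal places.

From P₀ = D₁/(r − g), the implied growth is g = r − D₁/P₀.
g = 0.107 − 0.50/7.13 = 0.107 − 0.07013 = 0.03687

3.69%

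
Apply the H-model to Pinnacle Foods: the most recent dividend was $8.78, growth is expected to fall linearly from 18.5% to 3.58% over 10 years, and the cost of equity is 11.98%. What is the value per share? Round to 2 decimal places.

H-model: P₀ = D₀[(1+g_L) + H(g_S−g_L)]/(r−g_L), with H = 10/2 = 5.
P₀ = 8.78 × [(1+0.0358) + 5×(0.185−0.0358)] / (0.1198−0.0358)
   = 8.78 × 1.7818 / 0.084 = 186.2405

$186.24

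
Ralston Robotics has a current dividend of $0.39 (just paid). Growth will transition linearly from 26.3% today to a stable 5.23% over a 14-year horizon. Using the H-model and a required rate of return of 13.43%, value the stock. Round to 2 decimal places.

$12.02

H-model: P₀ = D₀[(1+g_L) + H(g_S−g_L)]/(r−g_L), with H = 14/2 = 7.
P₀ = 0.39 × [(1+0.0523) + 7×(0.263−0.0523)] / (0.1343−0.0523)
   = 0.39 × 2.5272 / 0.082 = 12.0196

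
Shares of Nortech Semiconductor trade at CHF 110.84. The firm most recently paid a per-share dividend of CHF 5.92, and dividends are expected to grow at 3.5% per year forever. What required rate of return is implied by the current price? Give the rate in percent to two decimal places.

Rearranging the constant-growth DDM: r = D₁/P₀ + g.
D₁ = 5.92 × (1 + 0.035) = 6.1272.
r = 6.1272 / 110.84 + 0.035 = 0.05528 + 0.035 = 0.09028

9.03%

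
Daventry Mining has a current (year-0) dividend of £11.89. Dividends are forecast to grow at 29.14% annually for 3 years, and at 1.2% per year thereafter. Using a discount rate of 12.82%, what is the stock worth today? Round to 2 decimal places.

Two-stage DDM. Project D₁…D_3 at 0.2914, terminal growth 0.012, discount at r = 0.1282.
D_1 = 15.3547
D_2 = 19.8291
D_3 = 25.6073
Terminal value at t=3: TV = D_4/(r−g) = 25.9146/(0.1282−0.012) = 223.0173
P₀ = 15.3547/(1+0.1282)^1 + 19.8291/(1+0.1282)^2 + 25.6073/(1+0.1282)^3 + 223.0173/(1+0.1282)^3 = 202.3241

£202.32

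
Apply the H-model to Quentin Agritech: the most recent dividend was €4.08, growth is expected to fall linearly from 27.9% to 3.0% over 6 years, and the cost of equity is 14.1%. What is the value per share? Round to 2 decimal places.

H-model: P₀ = D₀[(1+g_L) + H(g_S−g_L)]/(r−g_L), with H = 6/2 = 3.
P₀ = 4.08 × [(1+0.03) + 3×(0.279−0.03)] / (0.141−0.03)
   = 4.08 × 1.7770 / 0.111 = 65.3168

€65.32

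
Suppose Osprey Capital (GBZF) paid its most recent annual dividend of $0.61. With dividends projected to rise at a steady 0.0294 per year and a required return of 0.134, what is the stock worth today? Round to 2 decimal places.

$6.00

Gordon growth model: P₀ = D₁/(r − g). D₁ = 0.61 × (1 + 0.0294) = 0.6279.
P₀ = 0.6279 / (0.134 − 0.0294) = 0.6279 / 0.1046 = 6.0032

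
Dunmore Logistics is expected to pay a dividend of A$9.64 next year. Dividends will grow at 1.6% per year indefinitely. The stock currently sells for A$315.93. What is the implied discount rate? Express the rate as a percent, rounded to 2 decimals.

Rearranging the constant-growth DDM: r = D₁/P₀ + g.
r = 9.6400 / 315.93 + 0.016 = 0.03051 + 0.016 = 0.04651

4.65%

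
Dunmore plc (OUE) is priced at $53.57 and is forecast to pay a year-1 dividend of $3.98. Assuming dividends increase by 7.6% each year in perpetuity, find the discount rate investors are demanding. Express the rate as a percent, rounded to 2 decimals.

Rearranging the constant-growth DDM: r = D₁/P₀ + g.
r = 3.9800 / 53.57 + 0.076 = 0.07430 + 0.076 = 0.15030

15.03%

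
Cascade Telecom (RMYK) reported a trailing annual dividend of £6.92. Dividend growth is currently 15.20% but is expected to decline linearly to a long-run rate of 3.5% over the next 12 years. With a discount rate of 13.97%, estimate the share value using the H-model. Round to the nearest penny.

H-model: P₀ = D₀[(1+g_L) + H(g_S−g_L)]/(r−g_L), with H = 12/2 = 6.
P₀ = 6.92 × [(1+0.035) + 6×(0.152−0.035)] / (0.1397−0.035)
   = 6.92 × 1.7370 / 0.1047 = 114.8046

£114.80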